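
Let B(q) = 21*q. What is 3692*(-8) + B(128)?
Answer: -26848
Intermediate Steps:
3692*(-8) + B(128) = 3692*(-8) + 21*128 = -29536 + 2688 = -26848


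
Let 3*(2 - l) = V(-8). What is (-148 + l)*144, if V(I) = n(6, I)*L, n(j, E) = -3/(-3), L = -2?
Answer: -20928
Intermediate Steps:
n(j, E) = 1 (n(j, E) = -3*(-⅓) = 1)
V(I) = -2 (V(I) = 1*(-2) = -2)
l = 8/3 (l = 2 - ⅓*(-2) = 2 + ⅔ = 8/3 ≈ 2.6667)
(-148 + l)*144 = (-148 + 8/3)*144 = -436/3*144 = -20928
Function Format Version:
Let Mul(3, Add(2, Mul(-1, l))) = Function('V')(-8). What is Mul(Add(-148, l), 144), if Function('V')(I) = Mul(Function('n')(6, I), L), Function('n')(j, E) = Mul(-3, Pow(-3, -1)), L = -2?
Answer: -20928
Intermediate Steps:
Function('n')(j, E) = 1 (Function('n')(j, E) = Mul(-3, Rational(-1, 3)) = 1)
Function('V')(I) = -2 (Function('V')(I) = Mul(1, -2) = -2)
l = Rational(8, 3) (l = Add(2, Mul(Rational(-1, 3), -2)) = Add(2, Rational(2, 3)) = Rational(8, 3) ≈ 2.6667)
Mul(Add(-148, l), 144) = Mul(Add(-148, Rational(8, 3)), 144) = Mul(Rational(-436, 3), 144) = -20928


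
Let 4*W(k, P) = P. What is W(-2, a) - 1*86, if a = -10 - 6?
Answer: -90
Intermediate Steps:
a = -16
W(k, P) = P/4
W(-2, a) - 1*86 = (¼)*(-16) - 1*86 = -4 - 86 = -90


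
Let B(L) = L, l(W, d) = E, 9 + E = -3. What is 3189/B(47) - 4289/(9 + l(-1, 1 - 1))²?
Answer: -172882/423 ≈ -408.70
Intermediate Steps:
E = -12 (E = -9 - 3 = -12)
l(W, d) = -12
3189/B(47) - 4289/(9 + l(-1, 1 - 1))² = 3189/47 - 4289/(9 - 12)² = 3189*(1/47) - 4289/((-3)²) = 3189/47 - 4289/9 = -172882/423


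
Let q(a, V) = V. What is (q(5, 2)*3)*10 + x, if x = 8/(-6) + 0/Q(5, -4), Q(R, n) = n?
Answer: 176/3 ≈ 58.667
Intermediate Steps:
x = -4/3 (x = 8/(-6) + 0/(-4) = 8*(-1/6) + 0*(-1/4) = -4/3 + 0 = -4/3 ≈ -1.3333)
(q(5, 2)*3)*10 + x = (2*3)*10 - 4/3 = 6*10 - 4/3 = 60 - 4/3 = 176/3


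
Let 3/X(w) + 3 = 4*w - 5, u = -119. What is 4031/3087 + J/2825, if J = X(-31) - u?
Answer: 103442749/76742820 ≈ 1.3479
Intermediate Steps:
X(w) = 3/(-8 + 4*w) (X(w) = 3/(-3 + (4*w - 5)) = 3/(-3 + (-5 + 4*w)) = 3/(-8 + 4*w))
J = 5235/44 (J = 3/(4*(-2 - 31)) - 1*(-119) = (¾)/(-33) + 119 = (¾)*(-1/33) + 119 = -1/44 + 119 = 5235/44 ≈ 118.98)
4031/3087 + J/2825 = 4031/3087 + (5235/44)/2825 = 4031*(1/3087) + (5235/44)*(1/2825) = 4031/3087 + 1047/24860 = 103442749/76742820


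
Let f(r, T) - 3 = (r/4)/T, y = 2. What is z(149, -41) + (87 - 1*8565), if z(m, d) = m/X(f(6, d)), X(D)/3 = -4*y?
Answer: -203621/24 ≈ -8484.2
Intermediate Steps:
f(r, T) = 3 + r/(4*T) (f(r, T) = 3 + (r/4)/T = 3 + r/(4*T))
X(D) = -24 (X(D) = 3*(-4*2) = 3*(-8) = -24)
z(m, d) = -m/24 (z(m, d) = m/(-24) = m*(-1/24) = -m/24)
z(149, -41) + (87 - 1*8565) = -1/24*149 + (87 - 1*8565) = -149/24 + (87 - 8565) = -149/24 - 8478 = -203621/24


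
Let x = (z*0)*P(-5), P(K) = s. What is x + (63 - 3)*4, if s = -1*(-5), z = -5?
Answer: 240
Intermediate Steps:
s = 5
P(K) = 5
x = 0 (x = -5*0*5 = 0*5 = 0)
x + (63 - 3)*4 = 0 + (63 - 3)*4 = 0 + 60*4 = 0 + 240 = 240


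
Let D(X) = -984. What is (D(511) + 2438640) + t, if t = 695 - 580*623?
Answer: 2077011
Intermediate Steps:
t = -360645 (t = 695 - 361340 = -360645)
(D(511) + 2438640) + t = (-984 + 2438640) - 360645 = 2437656 - 360645 = 2077011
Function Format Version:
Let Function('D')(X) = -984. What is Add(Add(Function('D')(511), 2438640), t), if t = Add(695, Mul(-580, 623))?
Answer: 2077011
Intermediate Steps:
t = -360645 (t = Add(695, -361340) = -360645)
Add(Add(Function('D')(511), 2438640), t) = Add(Add(-984, 2438640), -360645) = Add(2437656, -360645) = 2077011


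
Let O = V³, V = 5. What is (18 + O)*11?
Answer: 1573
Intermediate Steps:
O = 125 (O = 5³ = 125)
(18 + O)*11 = (18 + 125)*11 = 143*11 = 1573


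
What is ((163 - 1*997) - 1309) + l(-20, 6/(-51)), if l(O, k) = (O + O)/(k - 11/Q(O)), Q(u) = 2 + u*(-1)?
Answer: -43643/21 ≈ -2078.2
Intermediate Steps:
Q(u) = 2 - u
l(O, k) = 2*O/(k - 11/(2 - O)) (l(O, k) = (O + O)/(k - 11/(2 - O)) = (2*O)/(k - 11/(2 - O)) = 2*O/(k - 11/(2 - O)))
((163 - 1*997) - 1309) + l(-20, 6/(-51)) = ((163 - 1*997) - 1309) + 2*(-20)*(-2 - 20)/(11 + (6/(-51))*(-2 - 20)) = ((163 - 997) - 1309) + 2*(-20)*(-22)/(11 + (6*(-1/51))*(-22)) = (-834 - 1309) + 2*(-20)*(-22)/(11 - 2/17*(-22)) = -2143 + 2*(-20)*(-22)/(11 + 44/17) = -2143 + 2*(-20)*(-22)/(231/17) = -2143 + 2*(-20)*(17/231)*(-22) = -2143 + 1360/21 = -43643/21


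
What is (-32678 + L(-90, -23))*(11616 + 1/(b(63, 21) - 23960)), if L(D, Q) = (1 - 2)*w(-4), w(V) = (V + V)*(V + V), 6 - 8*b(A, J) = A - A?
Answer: -36449788816296/95837 ≈ -3.8033e+8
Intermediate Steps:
b(A, J) = 3/4 (b(A, J) = 3/4 - (A - A)/8 = 3/4 - 1/8*0 = 3/4 + 0 = 3/4)
w(V) = 4*V**2 (w(V) = (2*V)*(2*V) = 4*V**2)
L(D, Q) = -64 (L(D, Q) = (1 - 2)*(4*(-4)**2) = -4*16 = -1*64 = -64)
(-32678 + L(-90, -23))*(11616 + 1/(b(63, 21) - 23960)) = (-32678 - 64)*(11616 + 1/(3/4 - 23960)) = -32742*(11616 + 1/(-95837/4)) = -32742*(11616 - 4/95837) = -32742*1113242588/95837 = -36449788816296/95837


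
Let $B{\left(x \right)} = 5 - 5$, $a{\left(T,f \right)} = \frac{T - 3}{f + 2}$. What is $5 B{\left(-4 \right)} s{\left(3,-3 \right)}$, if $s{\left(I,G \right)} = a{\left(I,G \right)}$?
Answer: $0$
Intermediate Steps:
$a{\left(T,f \right)} = \frac{-3 + T}{2 + f}$
$s{\left(I,G \right)} = \frac{-3 + I}{2 + G}$
$B{\left(x \right)} = 0$ ($B{\left(x \right)} = 5 - 5 = 0$)
$5 B{\left(-4 \right)} s{\left(3,-3 \right)} = 5 \cdot 0 \frac{-3 + 3}{2 - 3} = 0 \frac{1}{-1} \cdot 0 = 0 \left(\left(-1\right) 0\right) = 0 \cdot 0 = 0$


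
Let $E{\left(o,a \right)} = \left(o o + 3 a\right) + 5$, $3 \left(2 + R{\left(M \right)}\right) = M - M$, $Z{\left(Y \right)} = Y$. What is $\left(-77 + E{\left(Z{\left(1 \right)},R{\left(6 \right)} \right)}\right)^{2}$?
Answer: $5929$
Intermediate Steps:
$R{\left(M \right)} = -2$ ($R{\left(M \right)} = -2 + \frac{M - M}{3} = -2 + \frac{1}{3} \cdot 0 = -2 + 0 = -2$)
$E{\left(o,a \right)} = 5 + o^{2} + 3 a$ ($E{\left(o,a \right)} = \left(o^{2} + 3 a\right) + 5 = 5 + o^{2} + 3 a$)
$\left(-77 + E{\left(Z{\left(1 \right)},R{\left(6 \right)} \right)}\right)^{2} = \left(-77 + \left(5 + 1^{2} + 3 \left(-2\right)\right)\right)^{2} = \left(-77 + \left(5 + 1 - 6\right)\right)^{2} = \left(-77 + 0\right)^{2} = \left(-77\right)^{2} = 5929$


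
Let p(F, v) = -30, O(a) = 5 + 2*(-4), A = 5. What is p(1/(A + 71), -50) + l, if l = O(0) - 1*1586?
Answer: -1619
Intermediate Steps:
O(a) = -3 (O(a) = 5 - 8 = -3)
l = -1589 (l = -3 - 1*1586 = -3 - 1586 = -1589)
p(1/(A + 71), -50) + l = -30 - 1589 = -1619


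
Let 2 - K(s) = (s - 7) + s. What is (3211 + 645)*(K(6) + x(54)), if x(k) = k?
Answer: 196656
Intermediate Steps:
K(s) = 9 - 2*s (K(s) = 2 - ((s - 7) + s) = 2 - ((-7 + s) + s) = 2 - (-7 + 2*s) = 2 + (7 - 2*s) = 9 - 2*s)
(3211 + 645)*(K(6) + x(54)) = (3211 + 645)*((9 - 2*6) + 54) = 3856*((9 - 12) + 54) = 3856*(-3 + 54) = 3856*51 = 196656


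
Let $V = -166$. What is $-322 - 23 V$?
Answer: $3496$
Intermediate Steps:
$-322 - 23 V = -322 - -3818 = -322 + 3818 = 3496$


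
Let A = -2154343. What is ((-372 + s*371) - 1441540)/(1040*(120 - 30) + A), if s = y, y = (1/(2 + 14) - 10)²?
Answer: 359750221/527550208 ≈ 0.68193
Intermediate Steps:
y = 25281/256 (y = (1/16 - 10)² = (-159/16)² = 25281/256 ≈ 98.754)
s = 25281/256 ≈ 98.754
((-372 + s*371) - 1441540)/(1040*(120 - 30) + A) = ((-372 + (25281/256)*371) - 1441540)/(1040*(120 - 30) - 2154343) = ((-372 + 9379251/256) - 1441540)/(1040*90 - 2154343) = (9284019/256 - 1441540)/(93600 - 2154343) = -359750221/256/(-2060743) = -359750221/256*(-1/2060743) = 359750221/527550208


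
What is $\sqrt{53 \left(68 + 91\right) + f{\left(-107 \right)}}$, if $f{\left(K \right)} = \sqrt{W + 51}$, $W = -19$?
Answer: $\sqrt{8427 + 4 \sqrt{2}} \approx 91.829$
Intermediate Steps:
$f{\left(K \right)} = 4 \sqrt{2}$ ($f{\left(K \right)} = \sqrt{-19 + 51} = \sqrt{32} = 4 \sqrt{2}$)
$\sqrt{53 \left(68 + 91\right) + f{\left(-107 \right)}} = \sqrt{53 \left(68 + 91\right) + 4 \sqrt{2}} = \sqrt{53 \cdot 159 + 4 \sqrt{2}} = \sqrt{8427 + 4 \sqrt{2}}$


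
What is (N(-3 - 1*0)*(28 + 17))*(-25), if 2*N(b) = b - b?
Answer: 0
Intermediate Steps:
N(b) = 0 (N(b) = (b - b)/2 = (1/2)*0 = 0)
(N(-3 - 1*0)*(28 + 17))*(-25) = (0*(28 + 17))*(-25) = (0*45)*(-25) = 0*(-25) = 0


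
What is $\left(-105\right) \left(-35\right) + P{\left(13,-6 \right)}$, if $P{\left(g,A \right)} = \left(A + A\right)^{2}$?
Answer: $3819$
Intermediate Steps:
$P{\left(g,A \right)} = 4 A^{2}$ ($P{\left(g,A \right)} = \left(2 A\right)^{2} = 4 A^{2}$)
$\left(-105\right) \left(-35\right) + P{\left(13,-6 \right)} = \left(-105\right) \left(-35\right) + 4 \left(-6\right)^{2} = 3675 + 4 \cdot 36 = 3675 + 144 = 3819$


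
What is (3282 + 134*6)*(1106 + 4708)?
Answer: 23756004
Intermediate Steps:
(3282 + 134*6)*(1106 + 4708) = (3282 + 804)*5814 = 4086*5814 = 23756004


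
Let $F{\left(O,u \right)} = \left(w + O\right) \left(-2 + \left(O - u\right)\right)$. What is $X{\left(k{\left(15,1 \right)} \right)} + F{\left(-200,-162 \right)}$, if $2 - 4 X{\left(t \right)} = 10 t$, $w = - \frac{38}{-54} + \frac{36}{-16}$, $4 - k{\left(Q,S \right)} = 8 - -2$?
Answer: $\frac{436177}{54} \approx 8077.4$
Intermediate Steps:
$k{\left(Q,S \right)} = -6$ ($k{\left(Q,S \right)} = 4 - \left(8 - -2\right) = 4 - \left(8 + 2\right) = 4 - 10 = -6$)
$w = - \frac{167}{108}$ ($w = \left(-38\right) \left(- \frac{1}{54}\right) + 36 \left(- \frac{1}{16}\right) = \frac{19}{27} - \frac{9}{4} = - \frac{167}{108} \approx -1.5463$)
$F{\left(O,u \right)} = \left(- \frac{167}{108} + O\right) \left(-2 + O - u\right)$ ($F{\left(O,u \right)} = \left(- \frac{167}{108} + O\right) \left(-2 + \left(O - u\right)\right) = \left(- \frac{167}{108} + O\right) \left(-2 + O - u\right)$)
$X{\left(t \right)} = \frac{1}{2} - \frac{5 t}{2}$ ($X{\left(t \right)} = \frac{1}{2} - \frac{10 t}{4} = \frac{1}{2} - \frac{5 t}{2}$)
$X{\left(k{\left(15,1 \right)} \right)} + F{\left(-200,-162 \right)} = \left(\frac{1}{2} - -15\right) + \left(\frac{167}{54} + \left(-200\right)^{2} - - \frac{19150}{27} + \frac{167}{108} \left(-162\right) - \left(-200\right) \left(-162\right)\right) = \left(\frac{1}{2} + 15\right) + \left(\frac{167}{54} + 40000 + \frac{19150}{27} - \frac{501}{2} - 32400\right) = \frac{31}{2} + \frac{217670}{27} = \frac{436177}{54}$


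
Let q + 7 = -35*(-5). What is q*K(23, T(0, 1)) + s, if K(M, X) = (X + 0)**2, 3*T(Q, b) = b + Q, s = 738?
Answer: 2270/3 ≈ 756.67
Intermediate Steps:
T(Q, b) = Q/3 + b/3 (T(Q, b) = (b + Q)/3 = (Q + b)/3 = Q/3 + b/3)
K(M, X) = X**2
q = 168 (q = -7 - 35*(-5) = -7 + 175 = 168)
q*K(23, T(0, 1)) + s = 168*((1/3)*0 + (1/3)*1)**2 + 738 = 168*(0 + 1/3)**2 + 738 = 168*(1/3)**2 + 738 = 168*(1/9) + 738 = 56/3 + 738 = 2270/3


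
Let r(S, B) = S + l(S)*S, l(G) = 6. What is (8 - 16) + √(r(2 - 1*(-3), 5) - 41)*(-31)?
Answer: -8 - 31*I*√6 ≈ -8.0 - 75.934*I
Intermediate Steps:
r(S, B) = 7*S (r(S, B) = S + 6*S = 7*S)
(8 - 16) + √(r(2 - 1*(-3), 5) - 41)*(-31) = (8 - 16) + √(7*(2 - 1*(-3)) - 41)*(-31) = -8 + √(7*(2 + 3) - 41)*(-31) = -8 + √(7*5 - 41)*(-31) = -8 + √(35 - 41)*(-31) = -8 + √(-6)*(-31) = -8 + (I*√6)*(-31) = -8 - 31*I*√6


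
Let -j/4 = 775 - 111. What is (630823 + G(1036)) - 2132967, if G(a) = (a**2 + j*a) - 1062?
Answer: -3181526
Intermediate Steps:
j = -2656 (j = -4*(775 - 111) = -4*664 = -2656)
G(a) = -1062 + a**2 - 2656*a (G(a) = (a**2 - 2656*a) - 1062 = -1062 + a**2 - 2656*a)
(630823 + G(1036)) - 2132967 = (630823 + (-1062 + 1036**2 - 2656*1036)) - 2132967 = (630823 + (-1062 + 1073296 - 2751616)) - 2132967 = (630823 - 1679382) - 2132967 = -1048559 - 2132967 = -3181526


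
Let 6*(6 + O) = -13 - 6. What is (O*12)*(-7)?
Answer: 770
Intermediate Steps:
O = -55/6 (O = -6 + (-13 - 6)/6 = -6 + (1/6)*(-19) = -6 - 19/6 = -55/6 ≈ -9.1667)
(O*12)*(-7) = -55/6*12*(-7) = -110*(-7) = 770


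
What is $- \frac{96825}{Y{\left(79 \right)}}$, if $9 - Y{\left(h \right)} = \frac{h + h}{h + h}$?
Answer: $- \frac{96825}{8} \approx -12103.0$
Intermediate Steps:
$Y{\left(h \right)} = 8$ ($Y{\left(h \right)} = 9 - \frac{h + h}{h + h} = 9 - \frac{2 h}{2 h} = 9 - 2 h \frac{1}{2 h} = 9 - 1 = 8$)
$- \frac{96825}{Y{\left(79 \right)}} = - \frac{96825}{8}$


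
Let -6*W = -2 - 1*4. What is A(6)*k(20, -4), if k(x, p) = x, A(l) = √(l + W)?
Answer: 20*√7 ≈ 52.915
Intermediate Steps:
W = 1 (W = -(-2 - 1*4)/6 = -(-2 - 4)/6 = -⅙*(-6) = 1)
A(l) = √(1 + l) (A(l) = √(l + 1) = √(1 + l))
A(6)*k(20, -4) = √(1 + 6)*20 = √7*20 = 20*√7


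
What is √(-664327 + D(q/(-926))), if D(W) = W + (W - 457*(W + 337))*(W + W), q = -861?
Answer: I*√815898185266/926 ≈ 975.45*I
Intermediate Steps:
D(W) = W + 2*W*(-154009 - 456*W) (D(W) = W + (W - 457*(337 + W))*(2*W) = W + (W + (-154009 - 457*W))*(2*W) = W + (-154009 - 456*W)*(2*W) = W + 2*W*(-154009 - 456*W))
√(-664327 + D(q/(-926))) = √(-664327 - (-861/(-926))*(308017 + 912*(-861/(-926)))) = √(-664327 - (-861*(-1/926))*(308017 + 912*(-861*(-1/926)))) = √(-664327 - 1*861/926*(308017 + 912*(861/926))) = √(-664327 - 1*861/926*(308017 + 392616/463)) = √(-664327 - 1*861/926*143004487/463) = √(-664327 - 123126863307/428738) = √(-407949092633/428738) = I*√815898185266/926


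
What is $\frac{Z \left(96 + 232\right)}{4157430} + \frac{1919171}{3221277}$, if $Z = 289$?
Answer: $\frac{460231687773}{744012979895} \approx 0.61858$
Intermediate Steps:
$\frac{Z \left(96 + 232\right)}{4157430} + \frac{1919171}{3221277} = \frac{289 \left(96 + 232\right)}{4157430} + \frac{1919171}{3221277} = 289 \cdot 328 \cdot \frac{1}{4157430} + 1919171 \cdot \frac{1}{3221277} = 94792 \cdot \frac{1}{4157430} + \frac{1919171}{3221277} = \frac{47396}{2078715} + \frac{1919171}{3221277} = \frac{460231687773}{744012979895}$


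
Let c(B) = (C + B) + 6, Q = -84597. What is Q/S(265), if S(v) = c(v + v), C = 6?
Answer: -84597/542 ≈ -156.08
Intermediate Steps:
c(B) = 12 + B (c(B) = (6 + B) + 6 = 12 + B)
S(v) = 12 + 2*v (S(v) = 12 + (v + v) = 12 + 2*v)
Q/S(265) = -84597/(12 + 2*265) = -84597/(12 + 530) = -84597/542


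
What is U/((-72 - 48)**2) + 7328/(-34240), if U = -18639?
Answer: -258237/171200 ≈ -1.5084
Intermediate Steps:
U/((-72 - 48)**2) + 7328/(-34240) = -18639/(-72 - 48)**2 + 7328/(-34240) = -18639/((-120)**2) + 7328*(-1/34240) = -18639/14400 - 229/1070 = -18639*1/14400 - 229/1070 = -2071/1600 - 229/1070 = -258237/171200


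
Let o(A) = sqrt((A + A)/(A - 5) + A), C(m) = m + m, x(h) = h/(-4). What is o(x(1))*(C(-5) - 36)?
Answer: -23*I*sqrt(273)/21 ≈ -18.096*I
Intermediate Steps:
x(h) = -h/4 (x(h) = h*(-1/4) = -h/4)
C(m) = 2*m
o(A) = sqrt(A + 2*A/(-5 + A)) (o(A) = sqrt((2*A)/(-5 + A) + A) = sqrt(2*A/(-5 + A) + A) = sqrt(A + 2*A/(-5 + A)))
o(x(1))*(C(-5) - 36) = sqrt((-1/4*1)*(-3 - 1/4*1)/(-5 - 1/4*1))*(2*(-5) - 36) = sqrt(-(-3 - 1/4)/(4*(-5 - 1/4)))*(-10 - 36) = sqrt(-1/4*(-13/4)/(-21/4))*(-46) = sqrt(-1/4*(-4/21)*(-13/4))*(-46) = sqrt(-13/84)*(-46) = (I*sqrt(273)/42)*(-46) = -23*I*sqrt(273)/21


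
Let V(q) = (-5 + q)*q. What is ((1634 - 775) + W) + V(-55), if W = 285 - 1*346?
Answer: 4098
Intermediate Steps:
W = -61 (W = 285 - 346 = -61)
V(q) = q*(-5 + q)
((1634 - 775) + W) + V(-55) = ((1634 - 775) - 61) - 55*(-5 - 55) = (859 - 61) - 55*(-60) = 798 + 3300 = 4098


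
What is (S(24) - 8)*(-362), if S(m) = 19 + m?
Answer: -12670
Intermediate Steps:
(S(24) - 8)*(-362) = ((19 + 24) - 8)*(-362) = (43 - 8)*(-362) = 35*(-362) = -12670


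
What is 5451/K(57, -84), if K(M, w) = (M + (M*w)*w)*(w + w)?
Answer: -1817/22525944 ≈ -8.0663e-5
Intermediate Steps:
K(M, w) = 2*w*(M + M*w**2) (K(M, w) = (M + M*w**2)*(2*w) = 2*w*(M + M*w**2))
5451/K(57, -84) = 5451/((2*57*(-84)*(1 + (-84)**2))) = 5451/((2*57*(-84)*(1 + 7056))) = 5451/((2*57*(-84)*7057)) = 5451/(-67577832) = 5451*(-1/67577832) = -1817/22525944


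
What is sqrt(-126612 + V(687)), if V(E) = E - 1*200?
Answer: 5*I*sqrt(5045) ≈ 355.14*I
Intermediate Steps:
V(E) = -200 + E (V(E) = E - 200 = -200 + E)
sqrt(-126612 + V(687)) = sqrt(-126612 + (-200 + 687)) = sqrt(-126612 + 487) = sqrt(-126125) = 5*I*sqrt(5045)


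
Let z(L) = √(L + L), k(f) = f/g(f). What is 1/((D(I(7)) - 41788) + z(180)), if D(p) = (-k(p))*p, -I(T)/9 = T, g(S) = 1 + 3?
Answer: -684484/29282390881 - 96*√10/29282390881 ≈ -2.3386e-5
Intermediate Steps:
g(S) = 4
k(f) = f/4
I(T) = -9*T
D(p) = -p²/4 (D(p) = (-p/4)*p = -p²/4)
z(L) = √2*√L (z(L) = √(2*L) = √2*√L)
1/((D(I(7)) - 41788) + z(180)) = 1/((-(-9*7)²/4 - 41788) + √2*√180) = 1/((-¼*(-63)² - 41788) + √2*(6*√5)) = 1/((-¼*3969 - 41788) + 6*√10) = 1/((-3969/4 - 41788) + 6*√10) = 1/(-171121/4 + 6*√10)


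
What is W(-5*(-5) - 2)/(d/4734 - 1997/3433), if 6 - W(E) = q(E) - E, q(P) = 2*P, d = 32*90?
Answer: -15348943/24069 ≈ -637.71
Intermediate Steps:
d = 2880
W(E) = 6 - E (W(E) = 6 - (2*E - E) = 6 - E)
W(-5*(-5) - 2)/(d/4734 - 1997/3433) = (6 - (-5*(-5) - 2))/(2880/4734 - 1997/3433) = (6 - (25 - 2))/(2880*(1/4734) - 1997*1/3433) = (6 - 1*23)/(160/263 - 1997/3433) = (6 - 23)/(24069/902879) = -17*902879/24069 = -15348943/24069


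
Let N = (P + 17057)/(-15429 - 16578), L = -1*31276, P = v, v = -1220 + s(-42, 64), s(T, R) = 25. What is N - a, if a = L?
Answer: 1001035070/32007 ≈ 31276.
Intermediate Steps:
v = -1195 (v = -1220 + 25 = -1195)
P = -1195
L = -31276
N = -15862/32007 (N = (-1195 + 17057)/(-15429 - 16578) = 15862/(-32007) = 15862*(-1/32007) = -15862/32007 ≈ -0.49558)
a = -31276
N - a = -15862/32007 - 1*(-31276) = -15862/32007 + 31276 = 1001035070/32007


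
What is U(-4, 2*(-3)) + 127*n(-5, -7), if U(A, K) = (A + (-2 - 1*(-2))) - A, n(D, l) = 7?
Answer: 889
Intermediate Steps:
U(A, K) = 0 (U(A, K) = (A + (-2 + 2)) - A = (A + 0) - A = A - A = 0)
U(-4, 2*(-3)) + 127*n(-5, -7) = 0 + 127*7 = 0 + 889 = 889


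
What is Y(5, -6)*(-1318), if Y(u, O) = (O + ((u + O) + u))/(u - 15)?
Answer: -1318/5 ≈ -263.60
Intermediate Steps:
Y(u, O) = (2*O + 2*u)/(-15 + u) (Y(u, O) = (O + ((O + u) + u))/(-15 + u) = (O + (O + 2*u))/(-15 + u) = (2*O + 2*u)/(-15 + u))
Y(5, -6)*(-1318) = (2*(-6 + 5)/(-15 + 5))*(-1318) = (2*(-1)/(-10))*(-1318) = (2*(-⅒)*(-1))*(-1318) = (⅕)*(-1318) = -1318/5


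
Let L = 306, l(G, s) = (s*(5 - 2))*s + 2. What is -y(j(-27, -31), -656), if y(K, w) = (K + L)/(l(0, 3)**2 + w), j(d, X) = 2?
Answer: -308/185 ≈ -1.6649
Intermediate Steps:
l(G, s) = 2 + 3*s**2 (l(G, s) = (s*3)*s + 2 = (3*s)*s + 2 = 3*s**2 + 2 = 2 + 3*s**2)
y(K, w) = (306 + K)/(841 + w) (y(K, w) = (K + 306)/((2 + 3*3**2)**2 + w) = (306 + K)/((2 + 3*9)**2 + w) = (306 + K)/((2 + 27)**2 + w) = (306 + K)/(29**2 + w) = (306 + K)/(841 + w))
-y(j(-27, -31), -656) = -(306 + 2)/(841 - 656) = -308/185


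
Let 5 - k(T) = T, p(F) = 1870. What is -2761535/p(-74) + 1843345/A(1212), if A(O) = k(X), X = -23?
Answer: 48139031/748 ≈ 64357.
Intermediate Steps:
k(T) = 5 - T
A(O) = 28 (A(O) = 5 - 1*(-23) = 5 + 23 = 28)
-2761535/p(-74) + 1843345/A(1212) = -2761535/1870 + 1843345/28 = -2761535*1/1870 + 1843345*(1/28) = -552307/374 + 263335/4 = 48139031/748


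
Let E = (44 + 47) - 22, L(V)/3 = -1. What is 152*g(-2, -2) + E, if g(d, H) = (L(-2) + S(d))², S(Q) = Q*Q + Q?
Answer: 221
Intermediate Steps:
S(Q) = Q + Q² (S(Q) = Q² + Q = Q + Q²)
L(V) = -3 (L(V) = 3*(-1) = -3)
g(d, H) = (-3 + d*(1 + d))²
E = 69 (E = 91 - 22 = 69)
152*g(-2, -2) + E = 152*(-3 - 2*(1 - 2))² + 69 = 152*(-3 - 2*(-1))² + 69 = 152*(-3 + 2)² + 69 = 152*(-1)² + 69 = 152*1 + 69 = 152 + 69 = 221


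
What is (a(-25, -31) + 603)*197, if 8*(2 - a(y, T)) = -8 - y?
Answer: 950131/8 ≈ 1.1877e+5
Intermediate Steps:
a(y, T) = 3 + y/8 (a(y, T) = 2 - (-8 - y)/8 = 2 + (1 + y/8) = 3 + y/8)
(a(-25, -31) + 603)*197 = ((3 + (⅛)*(-25)) + 603)*197 = ((3 - 25/8) + 603)*197 = (-⅛ + 603)*197 = (4823/8)*197 = 950131/8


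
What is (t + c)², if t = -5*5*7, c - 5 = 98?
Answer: 5184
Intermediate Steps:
c = 103 (c = 5 + 98 = 103)
t = -175 (t = -25*7 = -175)
(t + c)² = (-175 + 103)² = (-72)² = 5184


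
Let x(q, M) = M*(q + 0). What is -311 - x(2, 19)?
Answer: -349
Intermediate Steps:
x(q, M) = M*q
-311 - x(2, 19) = -311 - 19*2 = -311 - 1*38 = -311 - 38 = -349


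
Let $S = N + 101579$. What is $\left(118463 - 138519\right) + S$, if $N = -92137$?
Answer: $-10614$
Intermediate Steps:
$S = 9442$ ($S = -92137 + 101579 = 9442$)
$\left(118463 - 138519\right) + S = \left(118463 - 138519\right) + 9442 = -20056 + 9442 = -10614$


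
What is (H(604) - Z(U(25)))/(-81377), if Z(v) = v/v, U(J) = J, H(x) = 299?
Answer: -298/81377 ≈ -0.0036620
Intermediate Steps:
Z(v) = 1
(H(604) - Z(U(25)))/(-81377) = (299 - 1*1)/(-81377) = (299 - 1)*(-1/81377) = 298*(-1/81377) = -298/81377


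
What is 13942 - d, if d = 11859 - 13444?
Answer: 15527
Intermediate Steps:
d = -1585
13942 - d = 13942 - 1*(-1585) = 13942 + 1585 = 15527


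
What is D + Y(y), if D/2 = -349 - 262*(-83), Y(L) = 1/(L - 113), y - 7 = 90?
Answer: 684703/16 ≈ 42794.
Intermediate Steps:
y = 97 (y = 7 + 90 = 97)
Y(L) = 1/(-113 + L)
D = 42794 (D = 2*(-349 - 262*(-83)) = 2*(-349 + 21746) = 2*21397 = 42794)
D + Y(y) = 42794 + 1/(-113 + 97) = 42794 + 1/(-16) = 42794 - 1/16 = 684703/16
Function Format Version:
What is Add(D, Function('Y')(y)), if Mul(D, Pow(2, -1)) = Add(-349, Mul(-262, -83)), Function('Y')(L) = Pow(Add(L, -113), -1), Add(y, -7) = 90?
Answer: Rational(684703, 16) ≈ 42794.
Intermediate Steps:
y = 97 (y = Add(7, 90) = 97)
Function('Y')(L) = Pow(Add(-113, L), -1)
D = 42794 (D = Mul(2, Add(-349, Mul(-262, -83))) = Mul(2, Add(-349, 21746)) = Mul(2, 21397) = 42794)
Add(D, Function('Y')(y)) = Add(42794, Pow(Add(-113, 97), -1)) = Add(42794, Pow(-16, -1)) = Add(42794, Rational(-1, 16)) = Rational(684703, 16)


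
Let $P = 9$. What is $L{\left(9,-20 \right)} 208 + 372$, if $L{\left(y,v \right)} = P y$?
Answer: $17220$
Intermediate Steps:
$L{\left(y,v \right)} = 9 y$
$L{\left(9,-20 \right)} 208 + 372 = 9 \cdot 9 \cdot 208 + 372 = 81 \cdot 208 + 372 = 16848 + 372 = 17220$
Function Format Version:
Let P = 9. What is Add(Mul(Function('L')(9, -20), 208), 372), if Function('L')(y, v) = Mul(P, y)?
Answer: 17220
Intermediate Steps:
Function('L')(y, v) = Mul(9, y)
Add(Mul(Function('L')(9, -20), 208), 372) = Add(Mul(Mul(9, 9), 208), 372) = Add(Mul(81, 208), 372) = Add(16848, 372) = 17220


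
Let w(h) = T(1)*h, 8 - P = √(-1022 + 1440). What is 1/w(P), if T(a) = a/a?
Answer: -4/177 - √418/354 ≈ -0.080353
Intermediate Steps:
T(a) = 1
P = 8 - √418 (P = 8 - √(-1022 + 1440) = 8 - √418 ≈ -12.445)
w(h) = h (w(h) = 1*h = h)
1/w(P) = 1/(8 - √418)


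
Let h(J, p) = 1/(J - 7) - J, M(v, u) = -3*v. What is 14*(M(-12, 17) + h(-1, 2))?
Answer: 2065/4 ≈ 516.25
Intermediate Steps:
h(J, p) = 1/(-7 + J) - J
14*(M(-12, 17) + h(-1, 2)) = 14*(-3*(-12) + (1 - 1*(-1)² + 7*(-1))/(-7 - 1)) = 14*(36 + (1 - 1*1 - 7)/(-8)) = 14*(36 - (1 - 1 - 7)/8) = 14*(36 - ⅛*(-7)) = 14*(36 + 7/8) = 14*(295/8) = 2065/4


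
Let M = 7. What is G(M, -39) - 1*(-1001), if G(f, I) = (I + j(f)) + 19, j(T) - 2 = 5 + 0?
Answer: 988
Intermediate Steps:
j(T) = 7 (j(T) = 2 + (5 + 0) = 2 + 5 = 7)
G(f, I) = 26 + I (G(f, I) = (I + 7) + 19 = (7 + I) + 19 = 26 + I)
G(M, -39) - 1*(-1001) = (26 - 39) - 1*(-1001) = -13 + 1001 = 988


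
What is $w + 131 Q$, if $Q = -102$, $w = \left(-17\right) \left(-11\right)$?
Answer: $-13175$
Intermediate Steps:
$w = 187$
$w + 131 Q = 187 + 131 \left(-102\right) = 187 - 13362 = -13175$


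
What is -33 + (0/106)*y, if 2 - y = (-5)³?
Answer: -33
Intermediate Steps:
y = 127 (y = 2 - 1*(-5)³ = 2 - 1*(-125) = 2 + 125 = 127)
-33 + (0/106)*y = -33 + (0/106)*127 = -33 + (0*(1/106))*127 = -33 + 0*127 = -33 + 0 = -33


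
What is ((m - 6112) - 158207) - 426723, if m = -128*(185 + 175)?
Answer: -637122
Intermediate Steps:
m = -46080 (m = -128*360 = -46080)
((m - 6112) - 158207) - 426723 = ((-46080 - 6112) - 158207) - 426723 = (-52192 - 158207) - 426723 = -210399 - 426723 = -637122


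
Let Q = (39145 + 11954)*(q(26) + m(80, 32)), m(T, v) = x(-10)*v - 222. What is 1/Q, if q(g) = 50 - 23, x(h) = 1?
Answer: -1/8329137 ≈ -1.2006e-7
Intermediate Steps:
m(T, v) = -222 + v (m(T, v) = 1*v - 222 = v - 222 = -222 + v)
q(g) = 27
Q = -8329137 (Q = (39145 + 11954)*(27 + (-222 + 32)) = 51099*(27 - 190) = 51099*(-163) = -8329137)
1/Q = 1/(-8329137) = -1/8329137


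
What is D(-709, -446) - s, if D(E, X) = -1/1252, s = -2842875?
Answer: 3559279499/1252 ≈ 2.8429e+6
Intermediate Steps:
D(E, X) = -1/1252 (D(E, X) = -1*1/1252 = -1/1252)
D(-709, -446) - s = -1/1252 - 1*(-2842875) = -1/1252 + 2842875 = 3559279499/1252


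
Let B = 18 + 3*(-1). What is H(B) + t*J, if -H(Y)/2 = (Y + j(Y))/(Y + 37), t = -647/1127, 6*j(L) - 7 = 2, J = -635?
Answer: 21326749/58604 ≈ 363.91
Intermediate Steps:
j(L) = 3/2 (j(L) = 7/6 + (⅙)*2 = 7/6 + ⅓ = 3/2)
B = 15 (B = 18 - 3 = 15)
t = -647/1127 (t = -647*1/1127 = -647/1127 ≈ -0.57409)
H(Y) = -2*(3/2 + Y)/(37 + Y) (H(Y) = -2*(Y + 3/2)/(Y + 37) = -2*(3/2 + Y)/(37 + Y))
H(B) + t*J = (-3 - 2*15)/(37 + 15) - 647/1127*(-635) = (-3 - 30)/52 + 410845/1127 = (1/52)*(-33) + 410845/1127 = -33/52 + 410845/1127 = 21326749/58604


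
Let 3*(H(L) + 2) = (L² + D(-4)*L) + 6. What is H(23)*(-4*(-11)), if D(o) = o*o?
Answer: 13156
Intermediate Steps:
D(o) = o²
H(L) = L²/3 + 16*L/3 (H(L) = -2 + ((L² + (-4)²*L) + 6)/3 = -2 + ((L² + 16*L) + 6)/3 = -2 + (6 + L² + 16*L)/3 = -2 + (2 + L²/3 + 16*L/3) = L²/3 + 16*L/3)
H(23)*(-4*(-11)) = ((⅓)*23*(16 + 23))*(-4*(-11)) = ((⅓)*23*39)*44 = 299*44 = 13156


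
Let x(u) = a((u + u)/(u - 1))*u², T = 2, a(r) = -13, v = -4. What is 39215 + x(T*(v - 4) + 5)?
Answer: 37642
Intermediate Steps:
x(u) = -13*u²
39215 + x(T*(v - 4) + 5) = 39215 - 13*(2*(-4 - 4) + 5)² = 39215 - 13*(2*(-8) + 5)² = 39215 - 13*(-16 + 5)² = 39215 - 13*(-11)² = 39215 - 13*121 = 39215 - 1573 = 37642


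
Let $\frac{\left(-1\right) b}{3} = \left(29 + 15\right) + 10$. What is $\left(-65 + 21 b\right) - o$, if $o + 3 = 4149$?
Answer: $-7613$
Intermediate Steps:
$b = -162$ ($b = - 3 \left(\left(29 + 15\right) + 10\right) = - 3 \left(44 + 10\right) = \left(-3\right) 54 = -162$)
$o = 4146$ ($o = -3 + 4149 = 4146$)
$\left(-65 + 21 b\right) - o = \left(-65 + 21 \left(-162\right)\right) - 4146 = \left(-65 - 3402\right) - 4146 = -3467 - 4146 = -7613$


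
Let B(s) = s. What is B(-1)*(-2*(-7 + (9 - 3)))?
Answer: -2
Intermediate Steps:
B(-1)*(-2*(-7 + (9 - 3))) = -(-1)*2*(-7 + (9 - 3)) = -(-1)*2*(-7 + 6) = -(-1)*2*(-1) = -(-1)*(-2) = -1*2 = -2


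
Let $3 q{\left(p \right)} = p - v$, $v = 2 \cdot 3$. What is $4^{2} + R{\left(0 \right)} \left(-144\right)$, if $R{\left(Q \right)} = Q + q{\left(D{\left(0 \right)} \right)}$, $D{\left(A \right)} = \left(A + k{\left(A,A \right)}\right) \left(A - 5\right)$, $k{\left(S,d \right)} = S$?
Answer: $304$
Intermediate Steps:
$v = 6$
$D{\left(A \right)} = 2 A \left(-5 + A\right)$ ($D{\left(A \right)} = \left(A + A\right) \left(A - 5\right) = 2 A \left(-5 + A\right)$)
$q{\left(p \right)} = -2 + \frac{p}{3}$ ($q{\left(p \right)} = \frac{p - 6}{3} = \frac{-6 + p}{3} = -2 + \frac{p}{3}$)
$R{\left(Q \right)} = -2 + Q$ ($R{\left(Q \right)} = Q - \left(2 - \frac{2 \cdot 0 \left(-5 + 0\right)}{3}\right) = Q - \left(2 - \frac{2 \cdot 0 \left(-5\right)}{3}\right) = Q + \left(-2 + \frac{1}{3} \cdot 0\right) = Q + \left(-2 + 0\right) = Q - 2 = -2 + Q$)
$4^{2} + R{\left(0 \right)} \left(-144\right) = 4^{2} + \left(-2 + 0\right) \left(-144\right) = 16 - -288 = 16 + 288 = 304$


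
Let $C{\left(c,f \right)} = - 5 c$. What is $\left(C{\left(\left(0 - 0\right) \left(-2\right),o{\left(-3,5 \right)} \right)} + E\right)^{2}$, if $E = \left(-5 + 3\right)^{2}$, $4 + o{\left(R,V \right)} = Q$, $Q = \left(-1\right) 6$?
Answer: $16$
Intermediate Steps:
$Q = -6$
$o{\left(R,V \right)} = -10$ ($o{\left(R,V \right)} = -4 - 6 = -10$)
$E = 4$ ($E = \left(-2\right)^{2} = 4$)
$\left(C{\left(\left(0 - 0\right) \left(-2\right),o{\left(-3,5 \right)} \right)} + E\right)^{2} = \left(- 5 \left(0 - 0\right) \left(-2\right) + 4\right)^{2} = \left(- 5 \left(0 + 0\right) \left(-2\right) + 4\right)^{2} = \left(- 5 \cdot 0 \left(-2\right) + 4\right)^{2} = \left(\left(-5\right) 0 + 4\right)^{2} = \left(0 + 4\right)^{2} = 4^{2} = 16$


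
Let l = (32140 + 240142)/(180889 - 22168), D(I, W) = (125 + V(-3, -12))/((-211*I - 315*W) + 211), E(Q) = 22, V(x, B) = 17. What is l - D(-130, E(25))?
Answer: 5616694120/3287270631 ≈ 1.7086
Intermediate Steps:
D(I, W) = 142/(211 - 315*W - 211*I) (D(I, W) = (125 + 17)/((-211*I - 315*W) + 211) = 142/((-315*W - 211*I) + 211) = 142/(211 - 315*W - 211*I))
l = 272282/158721 ≈ 1.7155
l - D(-130, E(25)) = 272282/158721 - (-142)/(-211 + 211*(-130) + 315*22) = 272282/158721 - (-142)/(-211 - 27430 + 6930) = 272282/158721 - (-142)/(-20711) = 272282/158721 - (-142)*(-1)/20711 = 272282/158721 - 1*142/20711 = 272282/158721 - 142/20711 = 5616694120/3287270631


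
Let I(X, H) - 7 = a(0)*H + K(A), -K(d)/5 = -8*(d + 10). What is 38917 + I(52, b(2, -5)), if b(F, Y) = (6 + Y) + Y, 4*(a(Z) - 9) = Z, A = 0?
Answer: 39288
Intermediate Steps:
a(Z) = 9 + Z/4
K(d) = 400 + 40*d (K(d) = -(-40)*(d + 10) = -(-40)*(10 + d) = -5*(-80 - 8*d) = 400 + 40*d)
b(F, Y) = 6 + 2*Y
I(X, H) = 407 + 9*H (I(X, H) = 7 + ((9 + (¼)*0)*H + (400 + 40*0)) = 7 + ((9 + 0)*H + (400 + 0)) = 7 + (9*H + 400) = 7 + (400 + 9*H) = 407 + 9*H)
38917 + I(52, b(2, -5)) = 38917 + (407 + 9*(6 + 2*(-5))) = 38917 + (407 + 9*(6 - 10)) = 38917 + (407 + 9*(-4)) = 38917 + (407 - 36) = 38917 + 371 = 39288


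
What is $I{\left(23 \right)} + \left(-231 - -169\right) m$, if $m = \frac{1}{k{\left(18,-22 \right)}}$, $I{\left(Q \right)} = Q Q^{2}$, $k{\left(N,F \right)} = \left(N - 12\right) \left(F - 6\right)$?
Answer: $\frac{1022059}{84} \approx 12167.0$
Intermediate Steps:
$k{\left(N,F \right)} = \left(-12 + N\right) \left(-6 + F\right)$
$I{\left(Q \right)} = Q^{3}$
$m = - \frac{1}{168}$ ($m = \frac{1}{72 - -264 - 108 - 396} = \frac{1}{72 + 264 - 108 - 396} = \frac{1}{-168} = - \frac{1}{168} \approx -0.0059524$)
$I{\left(23 \right)} + \left(-231 - -169\right) m = 23^{3} + \left(-231 - -169\right) \left(- \frac{1}{168}\right) = 12167 + \left(-231 + 169\right) \left(- \frac{1}{168}\right) = 12167 - - \frac{31}{84} = 12167 + \frac{31}{84} = \frac{1022059}{84}$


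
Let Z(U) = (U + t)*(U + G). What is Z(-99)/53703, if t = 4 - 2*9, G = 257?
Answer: -17854/53703 ≈ -0.33246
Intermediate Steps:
t = -14 (t = 4 - 18 = -14)
Z(U) = (-14 + U)*(257 + U) (Z(U) = (U - 14)*(U + 257) = (-14 + U)*(257 + U))
Z(-99)/53703 = (-3598 + (-99)**2 + 243*(-99))/53703 = (-3598 + 9801 - 24057)*(1/53703) = -17854*1/53703 = -17854/53703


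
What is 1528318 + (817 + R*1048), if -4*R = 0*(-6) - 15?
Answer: 1533065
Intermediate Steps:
R = 15/4 (R = -(0*(-6) - 15)/4 = -(0 - 15)/4 = -¼*(-15) = 15/4 ≈ 3.7500)
1528318 + (817 + R*1048) = 1528318 + (817 + (15/4)*1048) = 1528318 + (817 + 3930) = 1528318 + 4747 = 1533065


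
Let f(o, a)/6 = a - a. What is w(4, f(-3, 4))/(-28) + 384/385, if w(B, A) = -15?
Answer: 2361/1540 ≈ 1.5331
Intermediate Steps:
f(o, a) = 0 (f(o, a) = 6*(a - a) = 6*0 = 0)
w(4, f(-3, 4))/(-28) + 384/385 = -15/(-28) + 384/385 = -15*(-1/28) + 384*(1/385) = 15/28 + 384/385 = 2361/1540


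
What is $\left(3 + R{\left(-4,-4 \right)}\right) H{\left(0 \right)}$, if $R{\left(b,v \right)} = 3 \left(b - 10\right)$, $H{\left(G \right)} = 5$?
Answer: $-195$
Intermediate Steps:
$R{\left(b,v \right)} = -30 + 3 b$ ($R{\left(b,v \right)} = 3 \left(b - 10\right) = 3 \left(-10 + b\right) = -30 + 3 b$)
$\left(3 + R{\left(-4,-4 \right)}\right) H{\left(0 \right)} = \left(3 + \left(-30 + 3 \left(-4\right)\right)\right) 5 = \left(3 - 42\right) 5 = \left(-39\right) 5 = -195$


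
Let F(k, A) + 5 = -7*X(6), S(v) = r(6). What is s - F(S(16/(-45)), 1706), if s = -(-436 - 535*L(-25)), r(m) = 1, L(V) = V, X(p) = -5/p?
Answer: -77639/6 ≈ -12940.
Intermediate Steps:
S(v) = 1
F(k, A) = 5/6 (F(k, A) = -5 - (-35)/6 = -5 - 7*(-5/6) = -5 + 35/6 = 5/6)
s = -12939 (s = -(-436 - 535*(-25)) = -(-436 + 13375) = -1*12939 = -12939)
s - F(S(16/(-45)), 1706) = -12939 - 1*5/6 = -12939 - 5/6 = -77639/6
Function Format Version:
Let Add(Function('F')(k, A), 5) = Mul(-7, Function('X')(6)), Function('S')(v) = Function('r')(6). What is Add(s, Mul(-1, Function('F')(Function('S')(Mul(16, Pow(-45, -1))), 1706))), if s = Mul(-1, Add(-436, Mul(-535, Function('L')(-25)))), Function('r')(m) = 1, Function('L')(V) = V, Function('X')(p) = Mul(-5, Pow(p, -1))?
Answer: Rational(-77639, 6) ≈ -12940.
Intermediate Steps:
Function('S')(v) = 1
Function('F')(k, A) = Rational(5, 6) (Function('F')(k, A) = Add(-5, Mul(-7, Mul(-5, Pow(6, -1)))) = Add(-5, Mul(-7, Mul(-5, Rational(1, 6)))) = Add(-5, Mul(-7, Rational(-5, 6))) = Add(-5, Rational(35, 6)) = Rational(5, 6))
s = -12939 (s = Mul(-1, Add(-436, Mul(-535, -25))) = Mul(-1, Add(-436, 13375)) = Mul(-1, 12939) = -12939)
Add(s, Mul(-1, Function('F')(Function('S')(Mul(16, Pow(-45, -1))), 1706))) = Add(-12939, Mul(-1, Rational(5, 6))) = Add(-12939, Rational(-5, 6)) = Rational(-77639, 6)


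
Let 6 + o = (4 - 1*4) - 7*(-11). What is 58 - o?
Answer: -13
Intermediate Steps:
o = 71 (o = -6 + ((4 - 1*4) - 7*(-11)) = -6 + ((4 - 4) + 77) = -6 + (0 + 77) = -6 + 77 = 71)
58 - o = 58 - 1*71 = 58 - 71 = -13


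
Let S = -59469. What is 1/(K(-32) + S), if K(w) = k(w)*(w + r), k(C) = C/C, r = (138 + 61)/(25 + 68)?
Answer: -93/5533394 ≈ -1.6807e-5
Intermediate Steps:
r = 199/93 ≈ 2.1398
k(C) = 1
K(w) = 199/93 + w (K(w) = 1*(w + 199/93) = 1*(199/93 + w) = 199/93 + w)
1/(K(-32) + S) = 1/((199/93 - 32) - 59469) = 1/(-2777/93 - 59469) = 1/(-5533394/93) = -93/5533394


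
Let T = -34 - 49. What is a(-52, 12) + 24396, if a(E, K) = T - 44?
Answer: 24269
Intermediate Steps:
T = -83
a(E, K) = -127 (a(E, K) = -83 - 44 = -127)
a(-52, 12) + 24396 = -127 + 24396 = 24269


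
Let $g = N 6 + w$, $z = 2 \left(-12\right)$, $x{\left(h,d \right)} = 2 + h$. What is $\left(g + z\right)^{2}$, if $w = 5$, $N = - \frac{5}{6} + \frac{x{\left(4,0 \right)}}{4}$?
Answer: $225$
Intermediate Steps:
$N = \frac{2}{3}$ ($N = - \frac{5}{6} + \frac{2 + 4}{4} = \left(-5\right) \frac{1}{6} + 6 \cdot \frac{1}{4} = - \frac{5}{6} + \frac{3}{2} = \frac{2}{3} \approx 0.66667$)
$z = -24$
$g = 9$ ($g = \frac{2}{3} \cdot 6 + 5 = 4 + 5 = 9$)
$\left(g + z\right)^{2} = \left(9 - 24\right)^{2} = \left(-15\right)^{2} = 225$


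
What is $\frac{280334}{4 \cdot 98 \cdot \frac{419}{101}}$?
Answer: $\frac{14156867}{82124} \approx 172.38$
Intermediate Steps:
$\frac{280334}{4 \cdot 98 \cdot \frac{419}{101}} = \frac{280334}{392 \cdot 419 \cdot \frac{1}{101}} = \frac{280334}{392 \cdot \frac{419}{101}} = \frac{280334}{\frac{164248}{101}} = 280334 \cdot \frac{101}{164248} = \frac{14156867}{82124}$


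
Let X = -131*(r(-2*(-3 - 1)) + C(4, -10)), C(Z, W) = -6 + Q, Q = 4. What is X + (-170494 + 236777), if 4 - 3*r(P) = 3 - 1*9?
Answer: 198325/3 ≈ 66108.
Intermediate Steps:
C(Z, W) = -2 (C(Z, W) = -6 + 4 = -2)
r(P) = 10/3 (r(P) = 4/3 - (3 - 1*9)/3 = 4/3 - (3 - 9)/3 = 4/3 - ⅓*(-6) = 4/3 + 2 = 10/3)
X = -524/3 (X = -131*(10/3 - 2) = -131*4/3 = -524/3 ≈ -174.67)
X + (-170494 + 236777) = -524/3 + (-170494 + 236777) = -524/3 + 66283 = 198325/3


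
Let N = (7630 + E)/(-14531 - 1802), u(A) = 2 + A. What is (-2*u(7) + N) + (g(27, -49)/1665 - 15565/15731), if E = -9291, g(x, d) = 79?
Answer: -8059803271303/427795814295 ≈ -18.840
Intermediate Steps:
N = 1661/16333 (N = (7630 - 9291)/(-14531 - 1802) = -1661/(-16333) = -1661*(-1/16333) = 1661/16333 ≈ 0.10170)
(-2*u(7) + N) + (g(27, -49)/1665 - 15565/15731) = (-2*(2 + 7) + 1661/16333) + (79/1665 - 15565/15731) = (-2*9 + 1661/16333) + (79*(1/1665) - 15565*1/15731) = (-18 + 1661/16333) + (79/1665 - 15565/15731) = -292333/16333 - 24672976/26192115 = -8059803271303/427795814295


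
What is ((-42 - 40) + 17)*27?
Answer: -1755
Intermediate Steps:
((-42 - 40) + 17)*27 = (-82 + 17)*27 = -65*27 = -1755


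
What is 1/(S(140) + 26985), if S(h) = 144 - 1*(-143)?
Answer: 1/27272 ≈ 3.6668e-5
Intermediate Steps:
S(h) = 287 (S(h) = 144 + 143 = 287)
1/(S(140) + 26985) = 1/(287 + 26985) = 1/27272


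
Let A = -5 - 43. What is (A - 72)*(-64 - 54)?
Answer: 14160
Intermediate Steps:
A = -48
(A - 72)*(-64 - 54) = (-48 - 72)*(-64 - 54) = -120*(-118) = 14160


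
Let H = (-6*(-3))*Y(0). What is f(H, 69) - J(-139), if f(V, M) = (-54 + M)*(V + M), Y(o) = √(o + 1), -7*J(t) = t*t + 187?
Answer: 28643/7 ≈ 4091.9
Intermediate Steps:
J(t) = -187/7 - t²/7 (J(t) = -(t*t + 187)/7 = -(t² + 187)/7 = -(187 + t²)/7 = -187/7 - t²/7)
Y(o) = √(1 + o)
H = 18 (H = (-6*(-3))*√(1 + 0) = 18*√1 = 18*1 = 18)
f(V, M) = (-54 + M)*(M + V)
f(H, 69) - J(-139) = (69² - 54*69 - 54*18 + 69*18) - (-187/7 - ⅐*(-139)²) = (4761 - 3726 - 972 + 1242) - (-187/7 - ⅐*19321) = 1305 - (-187/7 - 19321/7) = 1305 - 1*(-19508/7) = 1305 + 19508/7 = 28643/7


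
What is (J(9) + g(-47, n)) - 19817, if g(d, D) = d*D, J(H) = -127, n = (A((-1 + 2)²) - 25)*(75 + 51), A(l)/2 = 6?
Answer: 57042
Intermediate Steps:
A(l) = 12 (A(l) = 2*6 = 12)
n = -1638 (n = (12 - 25)*(75 + 51) = -13*126 = -1638)
g(d, D) = D*d
(J(9) + g(-47, n)) - 19817 = (-127 - 1638*(-47)) - 19817 = (-127 + 76986) - 19817 = 76859 - 19817 = 57042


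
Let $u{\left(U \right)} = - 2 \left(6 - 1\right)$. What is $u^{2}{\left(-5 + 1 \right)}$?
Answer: $100$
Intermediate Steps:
$u{\left(U \right)} = -10$ ($u{\left(U \right)} = \left(-2\right) 5 = -10$)
$u^{2}{\left(-5 + 1 \right)} = \left(-10\right)^{2} = 100$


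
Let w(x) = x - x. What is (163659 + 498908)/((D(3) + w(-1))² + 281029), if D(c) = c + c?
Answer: 662567/281065 ≈ 2.3573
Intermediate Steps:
D(c) = 2*c
w(x) = 0
(163659 + 498908)/((D(3) + w(-1))² + 281029) = (163659 + 498908)/((2*3 + 0)² + 281029) = 662567/((6 + 0)² + 281029) = 662567/(6² + 281029) = 662567/(36 + 281029) = 662567/281065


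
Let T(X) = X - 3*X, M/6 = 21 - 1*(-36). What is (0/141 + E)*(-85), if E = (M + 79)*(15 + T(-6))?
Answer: -966195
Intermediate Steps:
M = 342 (M = 6*(21 - 1*(-36)) = 6*(21 + 36) = 6*57 = 342)
T(X) = -2*X
E = 11367 (E = (342 + 79)*(15 - 2*(-6)) = 421*(15 + 12) = 421*27 = 11367)
(0/141 + E)*(-85) = (0/141 + 11367)*(-85) = (0*(1/141) + 11367)*(-85) = (0 + 11367)*(-85) = 11367*(-85) = -966195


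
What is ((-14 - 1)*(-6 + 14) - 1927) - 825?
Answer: -2872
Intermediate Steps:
((-14 - 1)*(-6 + 14) - 1927) - 825 = (-15*8 - 1927) - 825 = (-120 - 1927) - 825 = -2047 - 825 = -2872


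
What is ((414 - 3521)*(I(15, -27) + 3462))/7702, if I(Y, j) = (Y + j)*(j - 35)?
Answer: -6534021/3851 ≈ -1696.7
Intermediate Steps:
I(Y, j) = (-35 + j)*(Y + j) (I(Y, j) = (Y + j)*(-35 + j) = (-35 + j)*(Y + j))
((414 - 3521)*(I(15, -27) + 3462))/7702 = ((414 - 3521)*(((-27)² - 35*15 - 35*(-27) + 15*(-27)) + 3462))/7702 = -3107*((729 - 525 + 945 - 405) + 3462)*(1/7702) = -3107*(744 + 3462)*(1/7702) = -3107*4206*(1/7702) = -13068042*1/7702 = -6534021/3851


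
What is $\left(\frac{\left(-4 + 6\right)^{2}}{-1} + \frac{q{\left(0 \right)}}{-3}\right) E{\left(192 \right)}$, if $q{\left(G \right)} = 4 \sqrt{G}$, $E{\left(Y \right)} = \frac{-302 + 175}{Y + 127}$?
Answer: $\frac{508}{319} \approx 1.5925$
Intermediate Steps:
$E{\left(Y \right)} = - \frac{127}{127 + Y}$
$\left(\frac{\left(-4 + 6\right)^{2}}{-1} + \frac{q{\left(0 \right)}}{-3}\right) E{\left(192 \right)} = \left(\frac{\left(-4 + 6\right)^{2}}{-1} + \frac{4 \sqrt{0}}{-3}\right) \left(- \frac{127}{127 + 192}\right) = \left(2^{2} \left(-1\right) + 4 \cdot 0 \left(- \frac{1}{3}\right)\right) \left(- \frac{127}{319}\right) = \left(4 \left(-1\right) + 0 \left(- \frac{1}{3}\right)\right) \left(\left(-127\right) \frac{1}{319}\right) = \left(-4 + 0\right) \left(- \frac{127}{319}\right) = \left(-4\right) \left(- \frac{127}{319}\right) = \frac{508}{319}$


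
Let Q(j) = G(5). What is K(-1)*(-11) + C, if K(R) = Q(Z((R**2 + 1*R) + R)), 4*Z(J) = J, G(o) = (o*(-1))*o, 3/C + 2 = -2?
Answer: 1097/4 ≈ 274.25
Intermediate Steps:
C = -3/4 (C = 3/(-2 - 2) = 3/(-4) = 3*(-1/4) = -3/4 ≈ -0.75000)
G(o) = -o**2 (G(o) = (-o)*o = -o**2)
Z(J) = J/4
Q(j) = -25 (Q(j) = -1*5**2 = -1*25 = -25)
K(R) = -25
K(-1)*(-11) + C = -25*(-11) - 3/4 = 275 - 3/4 = 1097/4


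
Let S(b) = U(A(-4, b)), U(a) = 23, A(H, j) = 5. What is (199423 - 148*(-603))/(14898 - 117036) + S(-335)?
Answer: 2060507/102138 ≈ 20.174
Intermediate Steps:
S(b) = 23
(199423 - 148*(-603))/(14898 - 117036) + S(-335) = (199423 - 148*(-603))/(14898 - 117036) + 23 = (199423 + 89244)/(-102138) + 23 = 288667*(-1/102138) + 23 = -288667/102138 + 23 = 2060507/102138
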